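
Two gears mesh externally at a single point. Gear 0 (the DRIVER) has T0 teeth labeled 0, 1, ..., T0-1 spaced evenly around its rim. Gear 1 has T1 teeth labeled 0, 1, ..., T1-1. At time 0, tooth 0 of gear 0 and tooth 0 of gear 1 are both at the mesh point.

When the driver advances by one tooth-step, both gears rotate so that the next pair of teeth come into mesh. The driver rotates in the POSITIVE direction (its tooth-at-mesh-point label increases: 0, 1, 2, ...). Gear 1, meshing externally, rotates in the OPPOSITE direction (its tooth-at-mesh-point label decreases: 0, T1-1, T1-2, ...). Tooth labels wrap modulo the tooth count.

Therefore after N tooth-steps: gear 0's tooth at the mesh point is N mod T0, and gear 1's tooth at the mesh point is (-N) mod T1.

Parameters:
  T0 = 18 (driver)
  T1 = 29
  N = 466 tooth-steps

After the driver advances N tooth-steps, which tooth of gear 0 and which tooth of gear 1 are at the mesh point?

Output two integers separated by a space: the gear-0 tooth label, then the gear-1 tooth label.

Answer: 16 27

Derivation:
Gear 0 (driver, T0=18): tooth at mesh = N mod T0
  466 = 25 * 18 + 16, so 466 mod 18 = 16
  gear 0 tooth = 16
Gear 1 (driven, T1=29): tooth at mesh = (-N) mod T1
  466 = 16 * 29 + 2, so 466 mod 29 = 2
  (-466) mod 29 = (-2) mod 29 = 29 - 2 = 27
Mesh after 466 steps: gear-0 tooth 16 meets gear-1 tooth 27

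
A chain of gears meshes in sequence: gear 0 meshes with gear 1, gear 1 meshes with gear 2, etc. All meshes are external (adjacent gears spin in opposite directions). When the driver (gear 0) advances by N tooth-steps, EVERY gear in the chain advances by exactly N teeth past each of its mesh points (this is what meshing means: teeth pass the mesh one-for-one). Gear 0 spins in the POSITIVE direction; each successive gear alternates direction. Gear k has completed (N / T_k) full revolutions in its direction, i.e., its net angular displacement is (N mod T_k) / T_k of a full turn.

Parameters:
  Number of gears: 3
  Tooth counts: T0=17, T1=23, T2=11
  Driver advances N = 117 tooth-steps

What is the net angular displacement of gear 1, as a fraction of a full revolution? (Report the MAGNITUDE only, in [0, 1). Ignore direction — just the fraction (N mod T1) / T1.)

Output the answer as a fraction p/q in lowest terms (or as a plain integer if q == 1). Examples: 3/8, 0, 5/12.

Answer: 2/23

Derivation:
Chain of 3 gears, tooth counts: [17, 23, 11]
  gear 0: T0=17, direction=positive, advance = 117 mod 17 = 15 teeth = 15/17 turn
  gear 1: T1=23, direction=negative, advance = 117 mod 23 = 2 teeth = 2/23 turn
  gear 2: T2=11, direction=positive, advance = 117 mod 11 = 7 teeth = 7/11 turn
Gear 1: 117 mod 23 = 2
Fraction = 2 / 23 = 2/23 (gcd(2,23)=1) = 2/23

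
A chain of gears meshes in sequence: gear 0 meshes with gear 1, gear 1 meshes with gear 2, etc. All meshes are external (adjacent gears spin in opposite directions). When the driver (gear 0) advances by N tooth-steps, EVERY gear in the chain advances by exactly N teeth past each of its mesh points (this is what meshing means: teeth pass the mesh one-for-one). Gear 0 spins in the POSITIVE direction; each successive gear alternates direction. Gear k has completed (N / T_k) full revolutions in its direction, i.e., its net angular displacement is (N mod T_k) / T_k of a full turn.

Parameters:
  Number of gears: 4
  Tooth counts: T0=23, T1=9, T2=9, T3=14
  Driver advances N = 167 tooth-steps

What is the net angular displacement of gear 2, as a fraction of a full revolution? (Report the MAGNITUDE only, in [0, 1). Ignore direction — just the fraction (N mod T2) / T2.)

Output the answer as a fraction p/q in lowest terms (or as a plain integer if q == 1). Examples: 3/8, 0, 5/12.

Answer: 5/9

Derivation:
Chain of 4 gears, tooth counts: [23, 9, 9, 14]
  gear 0: T0=23, direction=positive, advance = 167 mod 23 = 6 teeth = 6/23 turn
  gear 1: T1=9, direction=negative, advance = 167 mod 9 = 5 teeth = 5/9 turn
  gear 2: T2=9, direction=positive, advance = 167 mod 9 = 5 teeth = 5/9 turn
  gear 3: T3=14, direction=negative, advance = 167 mod 14 = 13 teeth = 13/14 turn
Gear 2: 167 mod 9 = 5
Fraction = 5 / 9 = 5/9 (gcd(5,9)=1) = 5/9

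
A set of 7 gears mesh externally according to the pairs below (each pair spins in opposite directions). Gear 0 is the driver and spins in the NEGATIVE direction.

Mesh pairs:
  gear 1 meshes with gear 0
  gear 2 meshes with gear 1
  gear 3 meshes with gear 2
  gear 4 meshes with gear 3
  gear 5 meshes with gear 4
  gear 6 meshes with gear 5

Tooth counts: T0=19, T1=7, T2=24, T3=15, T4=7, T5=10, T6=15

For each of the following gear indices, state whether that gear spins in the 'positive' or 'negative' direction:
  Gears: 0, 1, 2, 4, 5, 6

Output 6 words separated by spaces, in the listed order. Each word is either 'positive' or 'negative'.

Answer: negative positive negative negative positive negative

Derivation:
Gear 0 (driver): negative (depth 0)
  gear 1: meshes with gear 0 -> depth 1 -> positive (opposite of gear 0)
  gear 2: meshes with gear 1 -> depth 2 -> negative (opposite of gear 1)
  gear 3: meshes with gear 2 -> depth 3 -> positive (opposite of gear 2)
  gear 4: meshes with gear 3 -> depth 4 -> negative (opposite of gear 3)
  gear 5: meshes with gear 4 -> depth 5 -> positive (opposite of gear 4)
  gear 6: meshes with gear 5 -> depth 6 -> negative (opposite of gear 5)
Queried indices 0, 1, 2, 4, 5, 6 -> negative, positive, negative, negative, positive, negative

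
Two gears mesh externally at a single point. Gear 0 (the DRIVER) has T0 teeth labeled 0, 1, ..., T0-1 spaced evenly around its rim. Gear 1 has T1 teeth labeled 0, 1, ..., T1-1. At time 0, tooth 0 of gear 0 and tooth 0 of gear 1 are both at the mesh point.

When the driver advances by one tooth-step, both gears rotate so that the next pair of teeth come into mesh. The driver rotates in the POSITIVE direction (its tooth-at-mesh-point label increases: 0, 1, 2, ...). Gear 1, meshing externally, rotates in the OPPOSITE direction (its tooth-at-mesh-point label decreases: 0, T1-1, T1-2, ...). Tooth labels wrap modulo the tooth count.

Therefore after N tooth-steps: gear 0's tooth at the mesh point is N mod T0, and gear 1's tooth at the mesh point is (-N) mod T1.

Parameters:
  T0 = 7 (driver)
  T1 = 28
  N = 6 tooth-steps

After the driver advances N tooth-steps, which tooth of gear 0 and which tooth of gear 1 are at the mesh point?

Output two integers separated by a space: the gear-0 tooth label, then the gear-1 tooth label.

Answer: 6 22

Derivation:
Gear 0 (driver, T0=7): tooth at mesh = N mod T0
  6 = 0 * 7 + 6, so 6 mod 7 = 6
  gear 0 tooth = 6
Gear 1 (driven, T1=28): tooth at mesh = (-N) mod T1
  6 = 0 * 28 + 6, so 6 mod 28 = 6
  (-6) mod 28 = (-6) mod 28 = 28 - 6 = 22
Mesh after 6 steps: gear-0 tooth 6 meets gear-1 tooth 22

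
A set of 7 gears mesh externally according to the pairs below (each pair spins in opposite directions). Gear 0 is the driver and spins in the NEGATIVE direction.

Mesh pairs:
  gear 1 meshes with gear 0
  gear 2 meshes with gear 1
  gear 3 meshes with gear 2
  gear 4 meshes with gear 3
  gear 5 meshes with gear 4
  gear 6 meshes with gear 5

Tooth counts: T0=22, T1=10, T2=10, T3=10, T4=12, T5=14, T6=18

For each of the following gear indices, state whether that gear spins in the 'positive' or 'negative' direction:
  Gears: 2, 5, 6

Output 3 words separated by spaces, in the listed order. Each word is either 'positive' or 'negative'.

Gear 0 (driver): negative (depth 0)
  gear 1: meshes with gear 0 -> depth 1 -> positive (opposite of gear 0)
  gear 2: meshes with gear 1 -> depth 2 -> negative (opposite of gear 1)
  gear 3: meshes with gear 2 -> depth 3 -> positive (opposite of gear 2)
  gear 4: meshes with gear 3 -> depth 4 -> negative (opposite of gear 3)
  gear 5: meshes with gear 4 -> depth 5 -> positive (opposite of gear 4)
  gear 6: meshes with gear 5 -> depth 6 -> negative (opposite of gear 5)
Queried indices 2, 5, 6 -> negative, positive, negative

Answer: negative positive negative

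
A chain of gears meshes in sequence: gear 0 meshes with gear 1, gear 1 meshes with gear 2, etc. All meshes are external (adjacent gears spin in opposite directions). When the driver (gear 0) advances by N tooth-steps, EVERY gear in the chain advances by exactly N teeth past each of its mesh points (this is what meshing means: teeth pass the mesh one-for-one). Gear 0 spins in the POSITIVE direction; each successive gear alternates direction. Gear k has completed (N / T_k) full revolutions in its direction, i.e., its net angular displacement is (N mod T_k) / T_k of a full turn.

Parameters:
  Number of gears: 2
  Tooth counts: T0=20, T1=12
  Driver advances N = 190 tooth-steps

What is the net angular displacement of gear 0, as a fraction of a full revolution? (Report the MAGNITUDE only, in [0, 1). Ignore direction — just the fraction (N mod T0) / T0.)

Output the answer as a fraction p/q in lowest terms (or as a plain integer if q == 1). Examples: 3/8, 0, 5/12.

Chain of 2 gears, tooth counts: [20, 12]
  gear 0: T0=20, direction=positive, advance = 190 mod 20 = 10 teeth = 10/20 turn
  gear 1: T1=12, direction=negative, advance = 190 mod 12 = 10 teeth = 10/12 turn
Gear 0: 190 mod 20 = 10
Fraction = 10 / 20 = 1/2 (gcd(10,20)=10) = 1/2

Answer: 1/2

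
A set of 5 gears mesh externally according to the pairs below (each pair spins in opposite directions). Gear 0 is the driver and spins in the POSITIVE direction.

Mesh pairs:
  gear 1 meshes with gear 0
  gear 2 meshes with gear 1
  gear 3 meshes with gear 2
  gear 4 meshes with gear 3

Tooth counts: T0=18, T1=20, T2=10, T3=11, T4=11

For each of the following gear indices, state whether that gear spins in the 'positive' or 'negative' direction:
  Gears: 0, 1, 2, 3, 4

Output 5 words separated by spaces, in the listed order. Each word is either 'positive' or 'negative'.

Answer: positive negative positive negative positive

Derivation:
Gear 0 (driver): positive (depth 0)
  gear 1: meshes with gear 0 -> depth 1 -> negative (opposite of gear 0)
  gear 2: meshes with gear 1 -> depth 2 -> positive (opposite of gear 1)
  gear 3: meshes with gear 2 -> depth 3 -> negative (opposite of gear 2)
  gear 4: meshes with gear 3 -> depth 4 -> positive (opposite of gear 3)
Queried indices 0, 1, 2, 3, 4 -> positive, negative, positive, negative, positive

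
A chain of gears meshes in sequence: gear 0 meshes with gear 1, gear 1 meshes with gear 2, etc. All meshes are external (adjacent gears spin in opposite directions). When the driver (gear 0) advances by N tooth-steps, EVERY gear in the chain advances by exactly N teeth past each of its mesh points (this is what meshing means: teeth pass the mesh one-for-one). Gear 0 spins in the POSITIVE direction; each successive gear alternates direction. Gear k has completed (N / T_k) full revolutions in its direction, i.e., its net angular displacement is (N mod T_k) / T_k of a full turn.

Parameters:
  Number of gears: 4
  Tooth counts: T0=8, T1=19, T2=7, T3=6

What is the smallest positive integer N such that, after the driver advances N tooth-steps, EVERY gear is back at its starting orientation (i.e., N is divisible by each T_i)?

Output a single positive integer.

Gear k returns to start when N is a multiple of T_k.
All gears at start simultaneously when N is a common multiple of [8, 19, 7, 6]; the smallest such N is lcm(8, 19, 7, 6).
Start: lcm = T0 = 8
Fold in T1=19: gcd(8, 19) = 1; lcm(8, 19) = 8 * 19 / 1 = 152 / 1 = 152
Fold in T2=7: gcd(152, 7) = 1; lcm(152, 7) = 152 * 7 / 1 = 1064 / 1 = 1064
Fold in T3=6: gcd(1064, 6) = 2; lcm(1064, 6) = 1064 * 6 / 2 = 6384 / 2 = 3192
Full cycle length = 3192

Answer: 3192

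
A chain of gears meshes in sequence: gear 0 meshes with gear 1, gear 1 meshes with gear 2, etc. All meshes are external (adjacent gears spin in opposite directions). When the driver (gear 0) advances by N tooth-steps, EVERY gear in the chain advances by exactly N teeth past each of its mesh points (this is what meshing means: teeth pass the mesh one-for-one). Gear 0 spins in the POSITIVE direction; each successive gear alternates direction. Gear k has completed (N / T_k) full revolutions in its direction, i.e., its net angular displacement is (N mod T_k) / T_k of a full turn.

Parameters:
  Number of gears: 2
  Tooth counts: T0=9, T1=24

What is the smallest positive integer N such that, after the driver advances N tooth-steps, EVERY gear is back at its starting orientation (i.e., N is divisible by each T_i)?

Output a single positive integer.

Answer: 72

Derivation:
Gear k returns to start when N is a multiple of T_k.
All gears at start simultaneously when N is a common multiple of [9, 24]; the smallest such N is lcm(9, 24).
Start: lcm = T0 = 9
Fold in T1=24: gcd(9, 24) = 3; lcm(9, 24) = 9 * 24 / 3 = 216 / 3 = 72
Full cycle length = 72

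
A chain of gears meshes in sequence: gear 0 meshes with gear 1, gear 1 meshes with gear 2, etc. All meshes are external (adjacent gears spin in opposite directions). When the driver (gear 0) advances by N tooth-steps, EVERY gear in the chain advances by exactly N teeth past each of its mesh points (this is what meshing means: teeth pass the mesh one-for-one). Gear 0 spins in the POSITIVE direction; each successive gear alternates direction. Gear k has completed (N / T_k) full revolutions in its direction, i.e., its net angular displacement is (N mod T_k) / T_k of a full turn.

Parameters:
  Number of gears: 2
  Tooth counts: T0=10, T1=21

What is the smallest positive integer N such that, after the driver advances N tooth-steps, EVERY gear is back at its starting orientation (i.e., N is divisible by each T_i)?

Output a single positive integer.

Gear k returns to start when N is a multiple of T_k.
All gears at start simultaneously when N is a common multiple of [10, 21]; the smallest such N is lcm(10, 21).
Start: lcm = T0 = 10
Fold in T1=21: gcd(10, 21) = 1; lcm(10, 21) = 10 * 21 / 1 = 210 / 1 = 210
Full cycle length = 210

Answer: 210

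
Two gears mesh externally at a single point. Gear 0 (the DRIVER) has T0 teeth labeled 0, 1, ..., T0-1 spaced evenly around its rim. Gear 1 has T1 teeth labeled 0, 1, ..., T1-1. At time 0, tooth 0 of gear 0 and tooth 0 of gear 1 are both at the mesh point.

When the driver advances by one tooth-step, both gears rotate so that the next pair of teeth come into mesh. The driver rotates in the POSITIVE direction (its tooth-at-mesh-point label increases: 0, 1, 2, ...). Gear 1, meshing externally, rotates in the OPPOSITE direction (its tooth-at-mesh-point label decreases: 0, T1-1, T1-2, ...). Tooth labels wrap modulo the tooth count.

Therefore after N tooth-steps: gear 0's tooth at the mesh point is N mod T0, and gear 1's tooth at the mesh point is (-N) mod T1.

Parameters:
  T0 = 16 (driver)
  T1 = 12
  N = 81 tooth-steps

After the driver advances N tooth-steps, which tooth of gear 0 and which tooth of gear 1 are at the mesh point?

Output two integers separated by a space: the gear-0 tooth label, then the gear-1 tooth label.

Gear 0 (driver, T0=16): tooth at mesh = N mod T0
  81 = 5 * 16 + 1, so 81 mod 16 = 1
  gear 0 tooth = 1
Gear 1 (driven, T1=12): tooth at mesh = (-N) mod T1
  81 = 6 * 12 + 9, so 81 mod 12 = 9
  (-81) mod 12 = (-9) mod 12 = 12 - 9 = 3
Mesh after 81 steps: gear-0 tooth 1 meets gear-1 tooth 3

Answer: 1 3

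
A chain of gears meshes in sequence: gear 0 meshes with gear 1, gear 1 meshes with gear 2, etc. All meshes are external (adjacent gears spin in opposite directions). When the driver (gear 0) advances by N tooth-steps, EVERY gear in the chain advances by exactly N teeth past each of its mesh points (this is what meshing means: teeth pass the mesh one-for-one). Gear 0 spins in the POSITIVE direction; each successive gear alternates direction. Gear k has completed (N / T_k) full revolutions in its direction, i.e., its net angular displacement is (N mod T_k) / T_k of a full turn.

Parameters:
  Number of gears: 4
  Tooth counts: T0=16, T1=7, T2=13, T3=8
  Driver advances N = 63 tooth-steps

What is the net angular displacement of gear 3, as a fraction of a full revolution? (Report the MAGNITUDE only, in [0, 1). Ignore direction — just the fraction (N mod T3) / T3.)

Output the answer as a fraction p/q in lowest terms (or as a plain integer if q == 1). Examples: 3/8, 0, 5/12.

Answer: 7/8

Derivation:
Chain of 4 gears, tooth counts: [16, 7, 13, 8]
  gear 0: T0=16, direction=positive, advance = 63 mod 16 = 15 teeth = 15/16 turn
  gear 1: T1=7, direction=negative, advance = 63 mod 7 = 0 teeth = 0/7 turn
  gear 2: T2=13, direction=positive, advance = 63 mod 13 = 11 teeth = 11/13 turn
  gear 3: T3=8, direction=negative, advance = 63 mod 8 = 7 teeth = 7/8 turn
Gear 3: 63 mod 8 = 7
Fraction = 7 / 8 = 7/8 (gcd(7,8)=1) = 7/8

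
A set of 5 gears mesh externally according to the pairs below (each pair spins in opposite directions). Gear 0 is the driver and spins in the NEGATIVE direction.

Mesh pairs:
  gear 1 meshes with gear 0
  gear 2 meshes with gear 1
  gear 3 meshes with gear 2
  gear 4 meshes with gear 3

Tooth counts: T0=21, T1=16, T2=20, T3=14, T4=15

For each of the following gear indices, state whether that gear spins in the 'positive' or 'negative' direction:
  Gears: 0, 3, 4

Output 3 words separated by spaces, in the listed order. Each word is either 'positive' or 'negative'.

Gear 0 (driver): negative (depth 0)
  gear 1: meshes with gear 0 -> depth 1 -> positive (opposite of gear 0)
  gear 2: meshes with gear 1 -> depth 2 -> negative (opposite of gear 1)
  gear 3: meshes with gear 2 -> depth 3 -> positive (opposite of gear 2)
  gear 4: meshes with gear 3 -> depth 4 -> negative (opposite of gear 3)
Queried indices 0, 3, 4 -> negative, positive, negative

Answer: negative positive negative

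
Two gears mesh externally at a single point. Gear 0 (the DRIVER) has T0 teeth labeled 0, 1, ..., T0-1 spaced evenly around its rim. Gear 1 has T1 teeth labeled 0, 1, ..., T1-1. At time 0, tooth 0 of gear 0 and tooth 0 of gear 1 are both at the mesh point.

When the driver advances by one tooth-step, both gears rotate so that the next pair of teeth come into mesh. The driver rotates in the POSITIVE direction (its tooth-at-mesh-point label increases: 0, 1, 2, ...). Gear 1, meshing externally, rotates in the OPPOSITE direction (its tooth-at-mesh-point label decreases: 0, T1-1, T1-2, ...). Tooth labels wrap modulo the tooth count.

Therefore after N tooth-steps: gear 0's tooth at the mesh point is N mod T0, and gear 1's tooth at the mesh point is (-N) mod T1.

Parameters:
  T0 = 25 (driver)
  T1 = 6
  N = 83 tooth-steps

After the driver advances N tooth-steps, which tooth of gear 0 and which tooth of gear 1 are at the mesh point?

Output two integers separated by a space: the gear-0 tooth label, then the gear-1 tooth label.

Gear 0 (driver, T0=25): tooth at mesh = N mod T0
  83 = 3 * 25 + 8, so 83 mod 25 = 8
  gear 0 tooth = 8
Gear 1 (driven, T1=6): tooth at mesh = (-N) mod T1
  83 = 13 * 6 + 5, so 83 mod 6 = 5
  (-83) mod 6 = (-5) mod 6 = 6 - 5 = 1
Mesh after 83 steps: gear-0 tooth 8 meets gear-1 tooth 1

Answer: 8 1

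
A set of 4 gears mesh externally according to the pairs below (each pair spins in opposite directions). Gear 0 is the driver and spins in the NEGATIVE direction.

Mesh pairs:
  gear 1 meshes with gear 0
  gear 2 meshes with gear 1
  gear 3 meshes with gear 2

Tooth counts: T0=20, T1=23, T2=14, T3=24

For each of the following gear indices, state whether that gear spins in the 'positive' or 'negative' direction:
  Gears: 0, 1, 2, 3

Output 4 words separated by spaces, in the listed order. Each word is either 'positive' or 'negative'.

Gear 0 (driver): negative (depth 0)
  gear 1: meshes with gear 0 -> depth 1 -> positive (opposite of gear 0)
  gear 2: meshes with gear 1 -> depth 2 -> negative (opposite of gear 1)
  gear 3: meshes with gear 2 -> depth 3 -> positive (opposite of gear 2)
Queried indices 0, 1, 2, 3 -> negative, positive, negative, positive

Answer: negative positive negative positive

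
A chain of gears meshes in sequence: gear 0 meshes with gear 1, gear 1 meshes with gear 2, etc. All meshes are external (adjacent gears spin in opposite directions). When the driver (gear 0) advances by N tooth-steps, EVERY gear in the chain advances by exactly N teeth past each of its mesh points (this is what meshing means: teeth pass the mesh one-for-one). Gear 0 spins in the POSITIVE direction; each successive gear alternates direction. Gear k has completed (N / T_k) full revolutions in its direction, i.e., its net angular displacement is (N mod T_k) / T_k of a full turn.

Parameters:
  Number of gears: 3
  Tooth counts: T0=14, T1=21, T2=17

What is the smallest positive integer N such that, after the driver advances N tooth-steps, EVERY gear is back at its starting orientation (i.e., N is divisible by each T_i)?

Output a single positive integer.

Gear k returns to start when N is a multiple of T_k.
All gears at start simultaneously when N is a common multiple of [14, 21, 17]; the smallest such N is lcm(14, 21, 17).
Start: lcm = T0 = 14
Fold in T1=21: gcd(14, 21) = 7; lcm(14, 21) = 14 * 21 / 7 = 294 / 7 = 42
Fold in T2=17: gcd(42, 17) = 1; lcm(42, 17) = 42 * 17 / 1 = 714 / 1 = 714
Full cycle length = 714

Answer: 714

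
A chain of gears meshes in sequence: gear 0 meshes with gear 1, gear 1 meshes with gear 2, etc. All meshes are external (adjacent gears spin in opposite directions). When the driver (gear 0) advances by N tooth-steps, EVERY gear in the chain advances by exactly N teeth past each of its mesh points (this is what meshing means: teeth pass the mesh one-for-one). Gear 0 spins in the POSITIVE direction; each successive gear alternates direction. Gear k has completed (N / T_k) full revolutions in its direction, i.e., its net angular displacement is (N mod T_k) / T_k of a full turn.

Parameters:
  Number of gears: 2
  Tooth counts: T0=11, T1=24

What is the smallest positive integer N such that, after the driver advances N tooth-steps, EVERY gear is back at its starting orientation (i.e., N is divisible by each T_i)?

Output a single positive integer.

Answer: 264

Derivation:
Gear k returns to start when N is a multiple of T_k.
All gears at start simultaneously when N is a common multiple of [11, 24]; the smallest such N is lcm(11, 24).
Start: lcm = T0 = 11
Fold in T1=24: gcd(11, 24) = 1; lcm(11, 24) = 11 * 24 / 1 = 264 / 1 = 264
Full cycle length = 264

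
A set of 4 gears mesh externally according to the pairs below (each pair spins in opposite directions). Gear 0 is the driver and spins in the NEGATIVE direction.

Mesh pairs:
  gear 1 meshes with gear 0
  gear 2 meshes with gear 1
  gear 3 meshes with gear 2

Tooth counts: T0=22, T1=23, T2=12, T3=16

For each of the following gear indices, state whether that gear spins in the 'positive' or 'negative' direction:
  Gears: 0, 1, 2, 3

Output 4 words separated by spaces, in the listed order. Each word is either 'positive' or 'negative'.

Answer: negative positive negative positive

Derivation:
Gear 0 (driver): negative (depth 0)
  gear 1: meshes with gear 0 -> depth 1 -> positive (opposite of gear 0)
  gear 2: meshes with gear 1 -> depth 2 -> negative (opposite of gear 1)
  gear 3: meshes with gear 2 -> depth 3 -> positive (opposite of gear 2)
Queried indices 0, 1, 2, 3 -> negative, positive, negative, positive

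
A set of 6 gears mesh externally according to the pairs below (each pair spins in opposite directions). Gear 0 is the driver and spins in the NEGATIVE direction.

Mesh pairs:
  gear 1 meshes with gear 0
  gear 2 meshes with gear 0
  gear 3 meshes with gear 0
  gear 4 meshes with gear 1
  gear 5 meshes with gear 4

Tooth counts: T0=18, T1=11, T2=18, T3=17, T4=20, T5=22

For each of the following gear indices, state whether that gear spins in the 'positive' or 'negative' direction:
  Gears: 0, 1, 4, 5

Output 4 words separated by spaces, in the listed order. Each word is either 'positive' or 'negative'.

Answer: negative positive negative positive

Derivation:
Gear 0 (driver): negative (depth 0)
  gear 1: meshes with gear 0 -> depth 1 -> positive (opposite of gear 0)
  gear 2: meshes with gear 0 -> depth 1 -> positive (opposite of gear 0)
  gear 3: meshes with gear 0 -> depth 1 -> positive (opposite of gear 0)
  gear 4: meshes with gear 1 -> depth 2 -> negative (opposite of gear 1)
  gear 5: meshes with gear 4 -> depth 3 -> positive (opposite of gear 4)
Queried indices 0, 1, 4, 5 -> negative, positive, negative, positive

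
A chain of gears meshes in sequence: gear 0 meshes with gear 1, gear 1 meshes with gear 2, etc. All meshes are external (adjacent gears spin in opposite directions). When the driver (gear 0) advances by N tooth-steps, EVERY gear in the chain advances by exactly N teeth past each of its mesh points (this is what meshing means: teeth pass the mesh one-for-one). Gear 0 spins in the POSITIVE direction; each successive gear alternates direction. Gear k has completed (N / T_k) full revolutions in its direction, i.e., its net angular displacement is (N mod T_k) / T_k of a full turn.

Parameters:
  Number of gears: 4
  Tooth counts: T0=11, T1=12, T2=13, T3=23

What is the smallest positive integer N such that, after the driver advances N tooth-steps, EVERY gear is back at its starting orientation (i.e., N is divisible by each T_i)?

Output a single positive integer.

Gear k returns to start when N is a multiple of T_k.
All gears at start simultaneously when N is a common multiple of [11, 12, 13, 23]; the smallest such N is lcm(11, 12, 13, 23).
Start: lcm = T0 = 11
Fold in T1=12: gcd(11, 12) = 1; lcm(11, 12) = 11 * 12 / 1 = 132 / 1 = 132
Fold in T2=13: gcd(132, 13) = 1; lcm(132, 13) = 132 * 13 / 1 = 1716 / 1 = 1716
Fold in T3=23: gcd(1716, 23) = 1; lcm(1716, 23) = 1716 * 23 / 1 = 39468 / 1 = 39468
Full cycle length = 39468

Answer: 39468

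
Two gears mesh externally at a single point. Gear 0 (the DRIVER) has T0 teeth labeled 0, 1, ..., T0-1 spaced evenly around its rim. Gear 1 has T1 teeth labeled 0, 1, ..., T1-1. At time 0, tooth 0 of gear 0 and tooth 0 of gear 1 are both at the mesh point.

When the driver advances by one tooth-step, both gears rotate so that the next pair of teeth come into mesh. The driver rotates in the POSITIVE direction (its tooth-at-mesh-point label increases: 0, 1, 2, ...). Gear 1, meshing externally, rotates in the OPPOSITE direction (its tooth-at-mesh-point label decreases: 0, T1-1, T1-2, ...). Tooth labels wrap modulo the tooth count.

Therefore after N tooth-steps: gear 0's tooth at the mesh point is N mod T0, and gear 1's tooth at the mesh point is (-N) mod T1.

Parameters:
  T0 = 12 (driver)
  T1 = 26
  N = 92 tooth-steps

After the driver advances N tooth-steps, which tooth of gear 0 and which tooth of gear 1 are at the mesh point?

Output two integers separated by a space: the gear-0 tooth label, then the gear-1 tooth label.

Answer: 8 12

Derivation:
Gear 0 (driver, T0=12): tooth at mesh = N mod T0
  92 = 7 * 12 + 8, so 92 mod 12 = 8
  gear 0 tooth = 8
Gear 1 (driven, T1=26): tooth at mesh = (-N) mod T1
  92 = 3 * 26 + 14, so 92 mod 26 = 14
  (-92) mod 26 = (-14) mod 26 = 26 - 14 = 12
Mesh after 92 steps: gear-0 tooth 8 meets gear-1 tooth 12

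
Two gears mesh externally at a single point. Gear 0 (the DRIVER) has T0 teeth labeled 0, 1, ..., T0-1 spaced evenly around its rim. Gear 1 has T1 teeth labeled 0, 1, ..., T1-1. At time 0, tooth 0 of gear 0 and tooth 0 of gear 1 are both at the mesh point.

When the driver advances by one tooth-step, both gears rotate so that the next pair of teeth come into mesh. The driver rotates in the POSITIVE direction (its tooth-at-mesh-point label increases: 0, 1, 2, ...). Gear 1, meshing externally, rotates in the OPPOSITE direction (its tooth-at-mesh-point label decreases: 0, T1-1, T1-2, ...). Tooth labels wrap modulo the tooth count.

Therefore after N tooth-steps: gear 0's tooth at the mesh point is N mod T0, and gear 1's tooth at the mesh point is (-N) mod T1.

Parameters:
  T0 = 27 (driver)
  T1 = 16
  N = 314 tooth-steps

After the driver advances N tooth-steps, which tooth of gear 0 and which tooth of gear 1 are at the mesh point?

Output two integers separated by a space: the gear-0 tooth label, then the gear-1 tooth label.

Gear 0 (driver, T0=27): tooth at mesh = N mod T0
  314 = 11 * 27 + 17, so 314 mod 27 = 17
  gear 0 tooth = 17
Gear 1 (driven, T1=16): tooth at mesh = (-N) mod T1
  314 = 19 * 16 + 10, so 314 mod 16 = 10
  (-314) mod 16 = (-10) mod 16 = 16 - 10 = 6
Mesh after 314 steps: gear-0 tooth 17 meets gear-1 tooth 6

Answer: 17 6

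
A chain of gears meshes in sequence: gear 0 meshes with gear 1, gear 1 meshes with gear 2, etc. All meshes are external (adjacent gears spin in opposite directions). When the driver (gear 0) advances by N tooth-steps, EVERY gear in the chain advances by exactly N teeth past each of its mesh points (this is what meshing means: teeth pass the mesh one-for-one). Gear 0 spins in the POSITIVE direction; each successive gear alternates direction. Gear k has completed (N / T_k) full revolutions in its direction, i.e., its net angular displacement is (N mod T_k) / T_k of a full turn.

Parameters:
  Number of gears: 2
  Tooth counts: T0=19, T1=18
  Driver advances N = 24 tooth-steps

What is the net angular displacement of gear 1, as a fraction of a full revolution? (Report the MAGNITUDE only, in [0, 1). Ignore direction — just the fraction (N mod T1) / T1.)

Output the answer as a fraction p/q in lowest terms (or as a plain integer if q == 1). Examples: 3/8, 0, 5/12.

Answer: 1/3

Derivation:
Chain of 2 gears, tooth counts: [19, 18]
  gear 0: T0=19, direction=positive, advance = 24 mod 19 = 5 teeth = 5/19 turn
  gear 1: T1=18, direction=negative, advance = 24 mod 18 = 6 teeth = 6/18 turn
Gear 1: 24 mod 18 = 6
Fraction = 6 / 18 = 1/3 (gcd(6,18)=6) = 1/3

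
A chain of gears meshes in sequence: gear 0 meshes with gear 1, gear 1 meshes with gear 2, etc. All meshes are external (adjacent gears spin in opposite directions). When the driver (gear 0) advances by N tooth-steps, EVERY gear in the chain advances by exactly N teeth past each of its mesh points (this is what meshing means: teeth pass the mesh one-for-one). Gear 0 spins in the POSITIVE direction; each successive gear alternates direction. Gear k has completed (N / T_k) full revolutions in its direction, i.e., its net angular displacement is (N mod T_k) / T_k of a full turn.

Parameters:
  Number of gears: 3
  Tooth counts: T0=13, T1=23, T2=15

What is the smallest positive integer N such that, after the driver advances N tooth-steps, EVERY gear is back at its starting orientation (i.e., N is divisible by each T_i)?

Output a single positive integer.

Gear k returns to start when N is a multiple of T_k.
All gears at start simultaneously when N is a common multiple of [13, 23, 15]; the smallest such N is lcm(13, 23, 15).
Start: lcm = T0 = 13
Fold in T1=23: gcd(13, 23) = 1; lcm(13, 23) = 13 * 23 / 1 = 299 / 1 = 299
Fold in T2=15: gcd(299, 15) = 1; lcm(299, 15) = 299 * 15 / 1 = 4485 / 1 = 4485
Full cycle length = 4485

Answer: 4485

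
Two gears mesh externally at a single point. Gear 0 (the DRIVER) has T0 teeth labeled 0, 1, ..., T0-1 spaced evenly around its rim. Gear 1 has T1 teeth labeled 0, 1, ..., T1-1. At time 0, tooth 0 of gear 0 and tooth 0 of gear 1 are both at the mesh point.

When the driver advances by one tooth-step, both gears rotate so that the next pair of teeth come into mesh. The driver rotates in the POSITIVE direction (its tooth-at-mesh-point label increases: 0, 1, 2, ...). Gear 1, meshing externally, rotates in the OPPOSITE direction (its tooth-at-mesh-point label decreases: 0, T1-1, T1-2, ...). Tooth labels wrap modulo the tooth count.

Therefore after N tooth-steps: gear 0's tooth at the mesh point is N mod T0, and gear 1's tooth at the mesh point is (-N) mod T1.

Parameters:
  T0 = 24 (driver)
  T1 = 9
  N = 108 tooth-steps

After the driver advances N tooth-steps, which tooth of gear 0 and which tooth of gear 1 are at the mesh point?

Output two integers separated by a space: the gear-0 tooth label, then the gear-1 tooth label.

Answer: 12 0

Derivation:
Gear 0 (driver, T0=24): tooth at mesh = N mod T0
  108 = 4 * 24 + 12, so 108 mod 24 = 12
  gear 0 tooth = 12
Gear 1 (driven, T1=9): tooth at mesh = (-N) mod T1
  108 = 12 * 9 + 0, so 108 mod 9 = 0
  (-108) mod 9 = 0
Mesh after 108 steps: gear-0 tooth 12 meets gear-1 tooth 0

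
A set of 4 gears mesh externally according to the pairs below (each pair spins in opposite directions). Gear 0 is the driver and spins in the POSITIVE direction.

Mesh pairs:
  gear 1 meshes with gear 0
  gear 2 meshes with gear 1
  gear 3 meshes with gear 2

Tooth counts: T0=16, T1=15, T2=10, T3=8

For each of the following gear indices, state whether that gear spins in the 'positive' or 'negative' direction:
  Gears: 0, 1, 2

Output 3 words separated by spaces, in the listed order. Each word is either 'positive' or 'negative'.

Answer: positive negative positive

Derivation:
Gear 0 (driver): positive (depth 0)
  gear 1: meshes with gear 0 -> depth 1 -> negative (opposite of gear 0)
  gear 2: meshes with gear 1 -> depth 2 -> positive (opposite of gear 1)
  gear 3: meshes with gear 2 -> depth 3 -> negative (opposite of gear 2)
Queried indices 0, 1, 2 -> positive, negative, positive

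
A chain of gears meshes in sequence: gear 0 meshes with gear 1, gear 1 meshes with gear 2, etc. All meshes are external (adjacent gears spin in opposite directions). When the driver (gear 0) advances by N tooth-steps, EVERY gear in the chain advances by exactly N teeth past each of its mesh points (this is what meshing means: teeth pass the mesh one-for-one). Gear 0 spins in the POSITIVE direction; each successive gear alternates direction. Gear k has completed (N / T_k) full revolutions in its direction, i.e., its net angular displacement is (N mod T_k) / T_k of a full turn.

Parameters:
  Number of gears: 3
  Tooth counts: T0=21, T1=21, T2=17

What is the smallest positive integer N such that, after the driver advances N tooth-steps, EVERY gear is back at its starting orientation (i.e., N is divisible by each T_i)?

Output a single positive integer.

Answer: 357

Derivation:
Gear k returns to start when N is a multiple of T_k.
All gears at start simultaneously when N is a common multiple of [21, 21, 17]; the smallest such N is lcm(21, 21, 17).
Start: lcm = T0 = 21
Fold in T1=21: gcd(21, 21) = 21; lcm(21, 21) = 21 * 21 / 21 = 441 / 21 = 21
Fold in T2=17: gcd(21, 17) = 1; lcm(21, 17) = 21 * 17 / 1 = 357 / 1 = 357
Full cycle length = 357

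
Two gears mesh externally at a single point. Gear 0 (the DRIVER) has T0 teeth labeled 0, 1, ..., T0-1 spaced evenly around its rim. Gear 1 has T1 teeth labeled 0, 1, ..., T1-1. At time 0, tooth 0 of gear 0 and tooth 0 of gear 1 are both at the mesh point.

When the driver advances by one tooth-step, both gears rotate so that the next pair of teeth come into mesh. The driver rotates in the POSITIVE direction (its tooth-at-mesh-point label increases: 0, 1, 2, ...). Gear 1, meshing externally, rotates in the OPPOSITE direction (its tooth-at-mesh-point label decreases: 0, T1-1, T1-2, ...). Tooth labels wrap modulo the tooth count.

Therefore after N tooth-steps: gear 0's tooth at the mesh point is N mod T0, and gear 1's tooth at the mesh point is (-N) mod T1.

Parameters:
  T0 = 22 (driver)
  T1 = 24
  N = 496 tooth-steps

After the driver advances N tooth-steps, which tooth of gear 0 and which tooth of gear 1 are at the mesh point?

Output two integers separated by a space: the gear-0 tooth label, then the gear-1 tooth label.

Answer: 12 8

Derivation:
Gear 0 (driver, T0=22): tooth at mesh = N mod T0
  496 = 22 * 22 + 12, so 496 mod 22 = 12
  gear 0 tooth = 12
Gear 1 (driven, T1=24): tooth at mesh = (-N) mod T1
  496 = 20 * 24 + 16, so 496 mod 24 = 16
  (-496) mod 24 = (-16) mod 24 = 24 - 16 = 8
Mesh after 496 steps: gear-0 tooth 12 meets gear-1 tooth 8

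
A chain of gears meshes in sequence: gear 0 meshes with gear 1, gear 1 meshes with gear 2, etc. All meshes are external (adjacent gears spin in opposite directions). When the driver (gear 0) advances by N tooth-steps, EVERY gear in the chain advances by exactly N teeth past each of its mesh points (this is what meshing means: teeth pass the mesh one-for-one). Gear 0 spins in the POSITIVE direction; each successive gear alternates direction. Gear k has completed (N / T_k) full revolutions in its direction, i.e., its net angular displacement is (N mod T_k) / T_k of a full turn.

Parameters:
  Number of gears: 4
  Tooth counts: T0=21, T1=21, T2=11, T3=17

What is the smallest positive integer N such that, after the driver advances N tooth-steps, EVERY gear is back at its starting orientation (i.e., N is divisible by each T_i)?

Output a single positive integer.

Gear k returns to start when N is a multiple of T_k.
All gears at start simultaneously when N is a common multiple of [21, 21, 11, 17]; the smallest such N is lcm(21, 21, 11, 17).
Start: lcm = T0 = 21
Fold in T1=21: gcd(21, 21) = 21; lcm(21, 21) = 21 * 21 / 21 = 441 / 21 = 21
Fold in T2=11: gcd(21, 11) = 1; lcm(21, 11) = 21 * 11 / 1 = 231 / 1 = 231
Fold in T3=17: gcd(231, 17) = 1; lcm(231, 17) = 231 * 17 / 1 = 3927 / 1 = 3927
Full cycle length = 3927

Answer: 3927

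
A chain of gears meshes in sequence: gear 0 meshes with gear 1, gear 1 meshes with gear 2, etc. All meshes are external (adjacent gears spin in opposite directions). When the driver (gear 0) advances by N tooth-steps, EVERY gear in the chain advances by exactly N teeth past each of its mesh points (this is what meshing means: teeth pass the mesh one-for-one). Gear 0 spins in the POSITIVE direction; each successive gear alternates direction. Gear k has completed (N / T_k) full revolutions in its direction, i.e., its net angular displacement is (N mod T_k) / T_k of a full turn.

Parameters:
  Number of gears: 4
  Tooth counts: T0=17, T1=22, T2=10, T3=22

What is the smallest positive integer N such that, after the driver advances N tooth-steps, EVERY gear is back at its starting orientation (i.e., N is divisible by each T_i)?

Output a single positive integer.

Gear k returns to start when N is a multiple of T_k.
All gears at start simultaneously when N is a common multiple of [17, 22, 10, 22]; the smallest such N is lcm(17, 22, 10, 22).
Start: lcm = T0 = 17
Fold in T1=22: gcd(17, 22) = 1; lcm(17, 22) = 17 * 22 / 1 = 374 / 1 = 374
Fold in T2=10: gcd(374, 10) = 2; lcm(374, 10) = 374 * 10 / 2 = 3740 / 2 = 1870
Fold in T3=22: gcd(1870, 22) = 22; lcm(1870, 22) = 1870 * 22 / 22 = 41140 / 22 = 1870
Full cycle length = 1870

Answer: 1870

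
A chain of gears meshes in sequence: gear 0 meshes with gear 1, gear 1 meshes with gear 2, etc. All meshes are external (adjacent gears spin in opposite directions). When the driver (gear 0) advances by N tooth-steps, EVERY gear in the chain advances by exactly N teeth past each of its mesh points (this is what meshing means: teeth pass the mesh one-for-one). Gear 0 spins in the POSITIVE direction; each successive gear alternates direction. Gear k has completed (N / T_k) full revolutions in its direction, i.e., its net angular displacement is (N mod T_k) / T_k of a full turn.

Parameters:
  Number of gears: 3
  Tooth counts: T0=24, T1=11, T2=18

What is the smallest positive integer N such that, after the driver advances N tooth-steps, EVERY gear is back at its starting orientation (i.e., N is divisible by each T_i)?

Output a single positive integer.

Gear k returns to start when N is a multiple of T_k.
All gears at start simultaneously when N is a common multiple of [24, 11, 18]; the smallest such N is lcm(24, 11, 18).
Start: lcm = T0 = 24
Fold in T1=11: gcd(24, 11) = 1; lcm(24, 11) = 24 * 11 / 1 = 264 / 1 = 264
Fold in T2=18: gcd(264, 18) = 6; lcm(264, 18) = 264 * 18 / 6 = 4752 / 6 = 792
Full cycle length = 792

Answer: 792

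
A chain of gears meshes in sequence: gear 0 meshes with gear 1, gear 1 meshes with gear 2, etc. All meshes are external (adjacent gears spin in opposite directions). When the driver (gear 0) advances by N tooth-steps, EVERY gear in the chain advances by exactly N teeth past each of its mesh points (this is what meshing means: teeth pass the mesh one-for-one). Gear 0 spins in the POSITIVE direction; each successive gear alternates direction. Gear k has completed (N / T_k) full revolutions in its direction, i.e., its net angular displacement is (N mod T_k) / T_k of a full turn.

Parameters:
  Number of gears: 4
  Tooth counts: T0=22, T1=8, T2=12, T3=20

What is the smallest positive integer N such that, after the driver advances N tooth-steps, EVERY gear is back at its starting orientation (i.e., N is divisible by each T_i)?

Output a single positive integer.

Gear k returns to start when N is a multiple of T_k.
All gears at start simultaneously when N is a common multiple of [22, 8, 12, 20]; the smallest such N is lcm(22, 8, 12, 20).
Start: lcm = T0 = 22
Fold in T1=8: gcd(22, 8) = 2; lcm(22, 8) = 22 * 8 / 2 = 176 / 2 = 88
Fold in T2=12: gcd(88, 12) = 4; lcm(88, 12) = 88 * 12 / 4 = 1056 / 4 = 264
Fold in T3=20: gcd(264, 20) = 4; lcm(264, 20) = 264 * 20 / 4 = 5280 / 4 = 1320
Full cycle length = 1320

Answer: 1320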